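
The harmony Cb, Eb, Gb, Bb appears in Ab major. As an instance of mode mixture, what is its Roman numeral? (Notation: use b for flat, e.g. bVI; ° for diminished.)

The root Cb is the lowered 3rd scale degree — diatonically Ab major has C there. Diatonically Ab major has Cm (iii) on that degree; Cb–Eb–Gb–Bb is instead the major-seventh chord native to Ab minor, so it takes the label bIIImaj7.

bIIImaj7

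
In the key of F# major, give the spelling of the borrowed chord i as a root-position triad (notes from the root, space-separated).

F# A C#

The root, F#, is scale degree 1 — the same note in F# major and F# minor; only the chord quality changes. Building the minor chord from the parallel minor on F#: F#–A–C#.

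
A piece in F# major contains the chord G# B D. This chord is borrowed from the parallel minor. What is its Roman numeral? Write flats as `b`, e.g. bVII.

The root G# is the diatonic 2nd degree of F# major; the borrowing shows in the chord quality. The diatonic chord on degree 2 would be G#m (ii), but G#–B–D is the diminished chord from F# minor. As a borrowed chord it is labeled ii°.

ii°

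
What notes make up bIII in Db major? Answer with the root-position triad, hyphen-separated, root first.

The root of bIII is the lowered 3rd degree: F becomes Fb. Building the major chord from the parallel minor on Fb: Fb–Ab–Cb.

Fb-Ab-Cb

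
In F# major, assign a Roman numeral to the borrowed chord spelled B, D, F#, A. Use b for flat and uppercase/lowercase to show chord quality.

B is scale degree 4 in F# major. The diatonic chord on degree 4 would be B (IV), but B–D–F#–A is the minor-seventh chord from F# minor. As a borrowed chord it is labeled iv7.

iv7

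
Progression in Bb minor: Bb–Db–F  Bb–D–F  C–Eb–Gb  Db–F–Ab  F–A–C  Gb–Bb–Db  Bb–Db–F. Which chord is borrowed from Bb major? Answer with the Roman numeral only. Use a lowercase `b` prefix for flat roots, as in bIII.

I

Bb minor has the diatonic set Bbm, Cdim, Db, Ebm, F, Gb, Ab (with V from harmonic minor). Of the given chords, Bb–Db–F = Bbm, C–Eb–Gb = Cdim, Db–F–Ab = Db, F–A–C = F and Gb–Bb–Db = Gb are diatonic. Bb–D–F doesn't fit — on degree 1 Bb minor would have Bbm (i). Bb is the degree-1 chord of Bb major, so it is the borrowed I.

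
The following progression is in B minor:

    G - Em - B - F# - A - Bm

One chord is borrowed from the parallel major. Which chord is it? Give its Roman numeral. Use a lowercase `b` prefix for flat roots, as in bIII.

I

The diatonic triads in B minor (with V from harmonic minor) are Bm, C#dim, D, Em, F#, G, A. G, Em, F#, A and Bm are all diatonic. B (B–D#–F#) doesn't fit — on degree 1 B minor would have Bm (i). B is the degree-1 chord of B major, so it is the borrowed I.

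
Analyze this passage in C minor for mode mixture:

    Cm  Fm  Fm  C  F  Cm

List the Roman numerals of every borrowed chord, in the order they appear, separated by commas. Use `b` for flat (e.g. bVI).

I, IV

The diatonic triads in C minor (with V from harmonic minor) are Cm, Ddim, Eb, Fm, G, Ab, Bb. Of the given chords, Cm and Fm are diatonic. C (C–E–G) is not: scale degree 1 in C minor carries Cm (i). In C major the chord on that degree is C, so here it functions as I, borrowed from the parallel major. F (F–A–C) doesn't fit — on degree 4 C minor would have Fm (iv). F is the degree-4 chord of C major, so it is the borrowed IV.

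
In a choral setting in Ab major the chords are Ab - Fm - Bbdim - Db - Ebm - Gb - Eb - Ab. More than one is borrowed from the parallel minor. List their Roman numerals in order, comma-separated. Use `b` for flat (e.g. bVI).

In Ab major the diatonic chords are Ab, Bbm, Cm, Db, Eb, Fm, Gdim. Ab, Fm, Db and Eb all belong to that set. Bbdim (Bb–Db–Fb) doesn't fit — on degree 2 Ab major would have Bbm (ii). Bbdim is the degree-2 chord of Ab minor, so it is the borrowed ii°. But Ebm (Eb–Gb–Bb) is foreign: the diatonic V on degree 5 is Eb, whereas Ebm comes from Ab minor. It is labeled v. Gb (Gb–Bb–Db) doesn't fit — on degree 7 Ab major would have Gdim (vii°). Gb is the degree-7 chord of Ab minor, so it is the borrowed bVII.

ii°, v, bVII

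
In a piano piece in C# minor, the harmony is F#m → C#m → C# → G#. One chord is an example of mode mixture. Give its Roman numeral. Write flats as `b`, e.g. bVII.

I

In C# minor (with V from harmonic minor) the diatonic chords are C#m, D#dim, E, F#m, G#, A, B. F#m, C#m and G# are all diatonic. But C# (C#–E#–G#) is foreign: the diatonic i on degree 1 is C#m, whereas C# comes from C# major. It is labeled I.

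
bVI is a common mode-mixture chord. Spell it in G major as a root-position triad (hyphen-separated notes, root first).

Eb-G-Bb

Scale degree 6 in G major is E. bVI uses the lowered form, Eb, taken from G minor. Stacking thirds in G minor on Eb gives Eb–G–Bb.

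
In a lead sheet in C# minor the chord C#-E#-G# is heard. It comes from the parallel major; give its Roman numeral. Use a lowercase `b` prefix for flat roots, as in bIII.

I

C# is scale degree 1 in C# minor. The diatonic chord on degree 1 would be C#m (i), but C#–E#–G# is the major chord from C# major. As a borrowed chord it is labeled I.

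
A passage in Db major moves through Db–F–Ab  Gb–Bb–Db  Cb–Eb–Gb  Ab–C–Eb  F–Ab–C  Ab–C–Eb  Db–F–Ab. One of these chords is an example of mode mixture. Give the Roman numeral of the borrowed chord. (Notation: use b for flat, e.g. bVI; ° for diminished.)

The diatonic triads in Db major are Db, Ebm, Fm, Gb, Ab, Bbm, Cdim. Db–F–Ab = Db, Gb–Bb–Db = Gb, Ab–C–Eb = Ab and F–Ab–C = Fm are all diatonic. But Cb–Eb–Gb is foreign: the diatonic vii° on degree 7 is Cdim, whereas Cb comes from Db minor. It is labeled bVII.

bVII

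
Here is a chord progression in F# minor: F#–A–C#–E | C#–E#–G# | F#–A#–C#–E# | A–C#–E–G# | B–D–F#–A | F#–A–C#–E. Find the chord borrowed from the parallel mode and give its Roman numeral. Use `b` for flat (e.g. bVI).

The diatonic triads in F# minor (with V from harmonic minor) are F#m, G#dim, A, Bm, C#, D, E. F#–A–C#–E = F#m7, C#–E#–G# = C#, A–C#–E–G# = Amaj7 and B–D–F#–A = Bm7 are all diatonic. F#–A#–C#–E# doesn't fit — on degree 1 F# minor would have F#m (i). F#maj7 is the degree-1 chord of F# major, so it is the borrowed Imaj7.

Imaj7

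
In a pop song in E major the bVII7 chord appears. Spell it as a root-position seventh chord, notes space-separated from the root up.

Scale degree 7 in E major is D#. bVII7 uses the lowered form, D, taken from E minor. In E minor the chord on D is D–F#–A–C.

D F# A C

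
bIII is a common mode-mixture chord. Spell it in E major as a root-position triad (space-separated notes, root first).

G B D

The root of bIII is the lowered 3rd degree: G# becomes G. In E minor the chord on G is G–B–D.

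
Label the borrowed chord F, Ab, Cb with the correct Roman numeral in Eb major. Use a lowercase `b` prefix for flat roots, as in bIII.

The root F is the diatonic 2nd degree of Eb major; the borrowing shows in the chord quality. F–Ab–Cb is a diminished chord — the form found in Eb minor, not the diatonic ii (Fm). Borrowed into Eb major it is written ii°.

ii°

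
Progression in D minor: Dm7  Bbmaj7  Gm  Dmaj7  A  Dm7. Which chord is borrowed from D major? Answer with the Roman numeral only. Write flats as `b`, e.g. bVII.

The diatonic triads in D minor (with V from harmonic minor) are Dm, Edim, F, Gm, A, Bb, C. Dm7, Bbmaj7, Gm and A all belong to that set. Dmaj7 (D–F#–A–C#) is not: scale degree 1 in D minor carries Dm (i). In D major the chord on that degree is Dmaj7, so here it functions as Imaj7, borrowed from the parallel major.

Imaj7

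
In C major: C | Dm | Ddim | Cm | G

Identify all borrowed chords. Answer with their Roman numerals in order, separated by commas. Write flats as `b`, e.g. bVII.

ii°, i

In C major the diatonic chords are C, Dm, Em, F, G, Am, Bdim. Of the given chords, C, Dm and G are diatonic. Ddim (D–F–Ab) doesn't fit — on degree 2 C major would have Dm (ii). Ddim is the degree-2 chord of C minor, so it is the borrowed ii°. Cm (C–Eb–G) doesn't fit — on degree 1 C major would have C (I). Cm is the degree-1 chord of C minor, so it is the borrowed i.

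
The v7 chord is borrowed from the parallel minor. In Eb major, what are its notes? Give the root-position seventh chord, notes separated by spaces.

Bb Db F Ab

The root, Bb, is scale degree 5 — the same note in Eb major and Eb minor; only the chord quality changes. In Eb minor the chord on Bb is Bb–Db–F–Ab.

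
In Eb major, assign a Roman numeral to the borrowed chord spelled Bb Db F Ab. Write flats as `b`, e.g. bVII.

Bb is scale degree 5 in Eb major. Diatonically Eb major has Bb (V) on that degree; Bb–Db–F–Ab is instead the minor-seventh chord native to Eb minor, so it takes the label v7.

v7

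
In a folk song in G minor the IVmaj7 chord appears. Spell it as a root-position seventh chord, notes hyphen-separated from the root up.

IVmaj7 is built on scale degree 4, which is C in both G minor and its parallel. Stacking thirds in G major on C gives C–E–G–B.

C-E-G-B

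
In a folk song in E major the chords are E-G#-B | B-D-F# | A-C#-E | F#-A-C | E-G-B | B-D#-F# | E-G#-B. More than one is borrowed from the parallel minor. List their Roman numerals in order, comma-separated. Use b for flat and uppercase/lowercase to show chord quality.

E major has the diatonic set E, F#m, G#m, A, B, C#m, D#dim. E–G#–B = E, A–C#–E = A and B–D#–F# = B all belong to that set. But B–D–F# is foreign: the diatonic V on degree 5 is B, whereas Bm comes from E minor. It is labeled v. But F#–A–C is foreign: the diatonic ii on degree 2 is F#m, whereas F#dim comes from E minor. It is labeled ii°. E–G–B doesn't fit — on degree 1 E major would have E (I). Em is the degree-1 chord of E minor, so it is the borrowed i.

v, ii°, i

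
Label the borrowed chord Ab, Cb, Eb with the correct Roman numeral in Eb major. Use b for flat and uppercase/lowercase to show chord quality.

The root Ab is the diatonic 4th degree of Eb major; the borrowing shows in the chord quality. The diatonic chord on degree 4 would be Ab (IV), but Ab–Cb–Eb is the minor chord from Eb minor. As a borrowed chord it is labeled iv.

iv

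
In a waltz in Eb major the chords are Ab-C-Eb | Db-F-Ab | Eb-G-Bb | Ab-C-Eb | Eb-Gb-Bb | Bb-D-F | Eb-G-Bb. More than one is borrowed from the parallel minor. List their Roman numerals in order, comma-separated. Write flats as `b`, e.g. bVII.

bVII, i

The diatonic triads in Eb major are Eb, Fm, Gm, Ab, Bb, Cm, Ddim. Ab–C–Eb = Ab, Eb–G–Bb = Eb and Bb–D–F = Bb all belong to that set. Db–F–Ab doesn't fit — on degree 7 Eb major would have Ddim (vii°). Db is the degree-7 chord of Eb minor, so it is the borrowed bVII. Eb–Gb–Bb doesn't fit — on degree 1 Eb major would have Eb (I). Ebm is the degree-1 chord of Eb minor, so it is the borrowed i.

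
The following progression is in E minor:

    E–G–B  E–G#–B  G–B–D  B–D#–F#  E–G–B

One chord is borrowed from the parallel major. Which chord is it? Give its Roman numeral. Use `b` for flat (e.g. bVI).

I

In E minor (with V from harmonic minor) the diatonic chords are Em, F#dim, G, Am, B, C, D. Of the given chords, E–G–B = Em, G–B–D = G and B–D#–F# = B are diatonic. E–G#–B is not: scale degree 1 in E minor carries Em (i). In E major the chord on that degree is E, so here it functions as I, borrowed from the parallel major.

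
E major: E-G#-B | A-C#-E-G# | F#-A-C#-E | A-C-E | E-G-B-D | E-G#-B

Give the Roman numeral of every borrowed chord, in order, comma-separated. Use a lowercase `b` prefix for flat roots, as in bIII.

iv, i7

In E major the diatonic chords are E, F#m, G#m, A, B, C#m, D#dim. Of the given chords, E–G#–B = E, A–C#–E–G# = Amaj7 and F#–A–C#–E = F#m7 are diatonic. But A–C–E is foreign: the diatonic IV on degree 4 is A, whereas Am comes from E minor. It is labeled iv. E–G–B–D is not: scale degree 1 in E major carries E (I). In E minor the chord on that degree is Em7, so here it functions as i7, borrowed from the parallel minor.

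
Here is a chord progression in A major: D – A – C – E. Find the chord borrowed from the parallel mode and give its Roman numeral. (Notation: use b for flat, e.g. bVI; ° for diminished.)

bIII

The diatonic triads in A major are A, Bm, C#m, D, E, F#m, G#dim. Of the given chords, D, A and E are diatonic. C (C–E–G) is not: scale degree 3 in A major carries C#m (iii). In A minor the chord on that degree is C, so here it functions as bIII, borrowed from the parallel minor.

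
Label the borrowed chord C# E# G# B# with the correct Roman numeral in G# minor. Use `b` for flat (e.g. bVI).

IVmaj7

C# is scale degree 4 in G# minor. The diatonic chord on degree 4 would be C#m (iv), but C#–E#–G#–B# is the major-seventh chord from G# major. As a borrowed chord it is labeled IVmaj7.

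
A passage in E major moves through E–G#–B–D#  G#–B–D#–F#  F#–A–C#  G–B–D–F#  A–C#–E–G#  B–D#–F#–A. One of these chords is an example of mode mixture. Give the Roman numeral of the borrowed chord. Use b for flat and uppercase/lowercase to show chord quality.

In E major the diatonic chords are E, F#m, G#m, A, B, C#m, D#dim. E–G#–B–D# = Emaj7, G#–B–D#–F# = G#m7, F#–A–C# = F#m, A–C#–E–G# = Amaj7 and B–D#–F#–A = B7 are all diatonic. G–B–D–F# doesn't fit — on degree 3 E major would have G#m (iii). Gmaj7 is the degree-3 chord of E minor, so it is the borrowed bIIImaj7.

bIIImaj7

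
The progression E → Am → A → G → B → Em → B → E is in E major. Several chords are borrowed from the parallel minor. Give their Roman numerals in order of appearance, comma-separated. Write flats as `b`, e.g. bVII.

E major has the diatonic set E, F#m, G#m, A, B, C#m, D#dim. E, A and B all belong to that set. Am (A–C–E) doesn't fit — on degree 4 E major would have A (IV). Am is the degree-4 chord of E minor, so it is the borrowed iv. G (G–B–D) doesn't fit — on degree 3 E major would have G#m (iii). G is the degree-3 chord of E minor, so it is the borrowed bIII. But Em (E–G–B) is foreign: the diatonic I on degree 1 is E, whereas Em comes from E minor. It is labeled i.

iv, bIII, i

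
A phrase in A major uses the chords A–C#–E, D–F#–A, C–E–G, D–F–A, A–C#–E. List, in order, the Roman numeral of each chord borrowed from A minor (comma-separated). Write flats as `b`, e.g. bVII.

The diatonic triads in A major are A, Bm, C#m, D, E, F#m, G#dim. A–C#–E = A and D–F#–A = D are both diatonic. C–E–G doesn't fit — on degree 3 A major would have C#m (iii). C is the degree-3 chord of A minor, so it is the borrowed bIII. D–F–A is not: scale degree 4 in A major carries D (IV). In A minor the chord on that degree is Dm, so here it functions as iv, borrowed from the parallel minor.

bIII, iv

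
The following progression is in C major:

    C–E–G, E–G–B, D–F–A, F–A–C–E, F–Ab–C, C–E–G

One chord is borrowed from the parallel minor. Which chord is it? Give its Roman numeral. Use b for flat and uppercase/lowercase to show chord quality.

C major has the diatonic set C, Dm, Em, F, G, Am, Bdim. C–E–G = C, E–G–B = Em, D–F–A = Dm and F–A–C–E = Fmaj7 all belong to that set. But F–Ab–C is foreign: the diatonic IV on degree 4 is F, whereas Fm comes from C minor. It is labeled iv.

iv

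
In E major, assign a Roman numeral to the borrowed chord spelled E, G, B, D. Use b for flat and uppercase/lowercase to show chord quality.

The root E is the diatonic 1st degree of E major; the borrowing shows in the chord quality. The diatonic chord on degree 1 would be E (I), but E–G–B–D is the minor-seventh chord from E minor. As a borrowed chord it is labeled i7.

i7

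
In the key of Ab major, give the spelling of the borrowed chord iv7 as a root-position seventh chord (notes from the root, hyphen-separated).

Db-Fb-Ab-Cb

iv7 is built on scale degree 4, which is Db in both Ab major and its parallel. Building the minor-seventh chord from the parallel minor on Db: Db–Fb–Ab–Cb.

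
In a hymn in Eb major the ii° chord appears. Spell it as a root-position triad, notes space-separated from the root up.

ii° is built on scale degree 2, which is F in both Eb major and its parallel. Building the diminished chord from the parallel minor on F: F–Ab–Cb.

F Ab Cb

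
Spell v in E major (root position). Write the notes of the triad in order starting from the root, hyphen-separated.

B-D-F#

v is built on scale degree 5, which is B in both E major and its parallel. In E minor the chord on B is B–D–F#.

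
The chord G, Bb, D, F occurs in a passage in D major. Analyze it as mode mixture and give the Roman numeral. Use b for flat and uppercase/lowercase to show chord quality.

The root G is the diatonic 4th degree of D major; the borrowing shows in the chord quality. G–Bb–D–F is a minor-seventh chord — the form found in D minor, not the diatonic IV (G). Borrowed into D major it is written iv7.

iv7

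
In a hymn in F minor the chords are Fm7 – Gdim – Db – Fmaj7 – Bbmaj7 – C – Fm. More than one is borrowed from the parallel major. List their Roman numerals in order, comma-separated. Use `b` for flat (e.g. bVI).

F minor has the diatonic set Fm, Gdim, Ab, Bbm, C, Db, Eb (with V from harmonic minor). Fm7, Gdim, Db, C and Fm all belong to that set. But Fmaj7 (F–A–C–E) is foreign: the diatonic i on degree 1 is Fm, whereas Fmaj7 comes from F major. It is labeled Imaj7. Bbmaj7 (Bb–D–F–A) doesn't fit — on degree 4 F minor would have Bbm (iv). Bbmaj7 is the degree-4 chord of F major, so it is the borrowed IVmaj7.

Imaj7, IVmaj7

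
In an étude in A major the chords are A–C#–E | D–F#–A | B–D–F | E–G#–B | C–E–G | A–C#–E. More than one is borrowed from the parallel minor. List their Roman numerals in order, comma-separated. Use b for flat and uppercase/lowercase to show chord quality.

A major has the diatonic set A, Bm, C#m, D, E, F#m, G#dim. A–C#–E = A, D–F#–A = D and E–G#–B = E all belong to that set. But B–D–F is foreign: the diatonic ii on degree 2 is Bm, whereas Bdim comes from A minor. It is labeled ii°. C–E–G is not: scale degree 3 in A major carries C#m (iii). In A minor the chord on that degree is C, so here it functions as bIII, borrowed from the parallel minor.

ii°, bIII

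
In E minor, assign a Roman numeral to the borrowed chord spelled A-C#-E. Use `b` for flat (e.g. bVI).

IV

The root A is the diatonic 4th degree of E minor; the borrowing shows in the chord quality. A–C#–E is a major chord — the form found in E major, not the diatonic iv (Am). Borrowed into E minor it is written IV.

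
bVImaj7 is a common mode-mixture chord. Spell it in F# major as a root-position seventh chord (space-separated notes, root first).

D F# A C#

The root of bVImaj7 is the lowered 6th degree: D# becomes D. Stacking thirds in F# minor on D gives D–F#–A–C#.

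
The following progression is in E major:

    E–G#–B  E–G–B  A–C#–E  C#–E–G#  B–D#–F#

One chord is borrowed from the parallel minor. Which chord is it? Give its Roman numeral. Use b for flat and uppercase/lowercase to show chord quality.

i

E major has the diatonic set E, F#m, G#m, A, B, C#m, D#dim. E–G#–B = E, A–C#–E = A, C#–E–G# = C#m and B–D#–F# = B are all diatonic. E–G–B doesn't fit — on degree 1 E major would have E (I). Em is the degree-1 chord of E minor, so it is the borrowed i.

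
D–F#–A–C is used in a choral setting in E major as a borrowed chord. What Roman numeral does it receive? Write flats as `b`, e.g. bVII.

bVII7

In E major scale degree 7 is D#; D is its lowered form, from E minor. The diatonic chord on degree 7 would be D#dim (vii°), but D–F#–A–C is the dominant-seventh chord from E minor. As a borrowed chord it is labeled bVII7.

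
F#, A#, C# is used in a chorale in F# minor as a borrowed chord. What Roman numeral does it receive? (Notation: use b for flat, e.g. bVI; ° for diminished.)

I

The root F# is the diatonic 1st degree of F# minor; the borrowing shows in the chord quality. F#–A#–C# is a major chord — the form found in F# major, not the diatonic i (F#m). Borrowed into F# minor it is written I.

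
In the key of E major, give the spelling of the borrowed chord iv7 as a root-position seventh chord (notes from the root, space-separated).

A C E G

The root, A, is scale degree 4 — the same note in E major and E minor; only the chord quality changes. In E minor the chord on A is A–C–E–G.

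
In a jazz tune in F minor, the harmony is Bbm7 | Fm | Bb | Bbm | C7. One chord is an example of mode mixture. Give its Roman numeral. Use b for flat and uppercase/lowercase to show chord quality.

IV

F minor has the diatonic set Fm, Gdim, Ab, Bbm, C, Db, Eb (with V from harmonic minor). Of the given chords, Bbm7, Fm, Bbm and C7 are diatonic. Bb (Bb–D–F) doesn't fit — on degree 4 F minor would have Bbm (iv). Bb is the degree-4 chord of F major, so it is the borrowed IV.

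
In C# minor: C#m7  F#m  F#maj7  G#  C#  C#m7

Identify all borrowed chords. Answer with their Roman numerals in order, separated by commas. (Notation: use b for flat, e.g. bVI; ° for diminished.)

IVmaj7, I

In C# minor (with V from harmonic minor) the diatonic chords are C#m, D#dim, E, F#m, G#, A, B. C#m7, F#m and G# all belong to that set. F#maj7 (F#–A#–C#–E#) is not: scale degree 4 in C# minor carries F#m (iv). In C# major the chord on that degree is F#maj7, so here it functions as IVmaj7, borrowed from the parallel major. C# (C#–E#–G#) doesn't fit — on degree 1 C# minor would have C#m (i). C# is the degree-1 chord of C# major, so it is the borrowed I.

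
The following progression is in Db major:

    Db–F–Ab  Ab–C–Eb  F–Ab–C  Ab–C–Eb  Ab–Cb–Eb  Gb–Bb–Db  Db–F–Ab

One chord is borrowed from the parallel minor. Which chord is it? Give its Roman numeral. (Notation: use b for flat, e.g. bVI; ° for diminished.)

v

Db major has the diatonic set Db, Ebm, Fm, Gb, Ab, Bbm, Cdim. Db–F–Ab = Db, Ab–C–Eb = Ab, F–Ab–C = Fm and Gb–Bb–Db = Gb are all diatonic. But Ab–Cb–Eb is foreign: the diatonic V on degree 5 is Ab, whereas Abm comes from Db minor. It is labeled v.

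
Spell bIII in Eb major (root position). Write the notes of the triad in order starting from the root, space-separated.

Gb Bb Db

Scale degree 3 in Eb major is G. bIII uses the lowered form, Gb, taken from Eb minor. In Eb minor the chord on Gb is Gb–Bb–Db.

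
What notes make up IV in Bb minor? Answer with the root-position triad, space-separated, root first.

IV is built on scale degree 4, which is Eb in both Bb minor and its parallel. Building the major chord from the parallel major on Eb: Eb–G–Bb.

Eb G Bb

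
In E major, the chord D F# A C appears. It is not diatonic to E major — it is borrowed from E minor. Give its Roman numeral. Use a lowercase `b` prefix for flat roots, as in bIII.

bVII7

In E major scale degree 7 is D#; D is its lowered form, from E minor. Diatonically E major has D#dim (vii°) on that degree; D–F#–A–C is instead the dominant-seventh chord native to E minor, so it takes the label bVII7.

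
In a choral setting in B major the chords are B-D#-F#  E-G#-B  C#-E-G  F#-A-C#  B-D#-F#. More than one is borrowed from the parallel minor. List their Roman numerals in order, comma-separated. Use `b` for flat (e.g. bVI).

In B major the diatonic chords are B, C#m, D#m, E, F#, G#m, A#dim. B–D#–F# = B and E–G#–B = E both belong to that set. But C#–E–G is foreign: the diatonic ii on degree 2 is C#m, whereas C#dim comes from B minor. It is labeled ii°. F#–A–C# doesn't fit — on degree 5 B major would have F# (V). F#m is the degree-5 chord of B minor, so it is the borrowed v.

ii°, v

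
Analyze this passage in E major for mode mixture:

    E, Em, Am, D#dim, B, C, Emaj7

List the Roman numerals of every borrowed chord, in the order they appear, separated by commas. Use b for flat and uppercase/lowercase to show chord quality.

E major has the diatonic set E, F#m, G#m, A, B, C#m, D#dim. E, D#dim, B and Emaj7 all belong to that set. Em (E–G–B) doesn't fit — on degree 1 E major would have E (I). Em is the degree-1 chord of E minor, so it is the borrowed i. Am (A–C–E) is not: scale degree 4 in E major carries A (IV). In E minor the chord on that degree is Am, so here it functions as iv, borrowed from the parallel minor. C (C–E–G) doesn't fit — on degree 6 E major would have C#m (vi). C is the degree-6 chord of E minor, so it is the borrowed bVI.

i, iv, bVI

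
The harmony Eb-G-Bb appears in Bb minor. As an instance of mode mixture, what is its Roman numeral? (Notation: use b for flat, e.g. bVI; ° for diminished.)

IV

Eb is scale degree 4 in Bb minor. The diatonic chord on degree 4 would be Ebm (iv), but Eb–G–Bb is the major chord from Bb major. As a borrowed chord it is labeled IV.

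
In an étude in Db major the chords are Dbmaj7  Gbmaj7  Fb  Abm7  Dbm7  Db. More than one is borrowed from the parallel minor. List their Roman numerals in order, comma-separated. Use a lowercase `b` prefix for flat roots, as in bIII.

bIII, v7, i7

The diatonic triads in Db major are Db, Ebm, Fm, Gb, Ab, Bbm, Cdim. Dbmaj7, Gbmaj7 and Db are all diatonic. Fb (Fb–Ab–Cb) doesn't fit — on degree 3 Db major would have Fm (iii). Fb is the degree-3 chord of Db minor, so it is the borrowed bIII. Abm7 (Ab–Cb–Eb–Gb) doesn't fit — on degree 5 Db major would have Ab (V). Abm7 is the degree-5 chord of Db minor, so it is the borrowed v7. Dbm7 (Db–Fb–Ab–Cb) doesn't fit — on degree 1 Db major would have Db (I). Dbm7 is the degree-1 chord of Db minor, so it is the borrowed i7.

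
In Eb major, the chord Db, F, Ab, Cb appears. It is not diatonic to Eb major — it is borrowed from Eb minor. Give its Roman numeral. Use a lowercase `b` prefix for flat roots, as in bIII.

Db is the lowered form of scale degree 7 in Eb major (the diatonic degree 7 is D). Db–F–Ab–Cb is a dominant-seventh chord — the form found in Eb minor, not the diatonic vii° (Ddim). Borrowed into Eb major it is written bVII7.

bVII7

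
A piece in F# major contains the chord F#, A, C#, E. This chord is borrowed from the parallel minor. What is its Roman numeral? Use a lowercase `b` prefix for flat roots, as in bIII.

i7

The root F# is the diatonic 1st degree of F# major; the borrowing shows in the chord quality. Diatonically F# major has F# (I) on that degree; F#–A–C#–E is instead the minor-seventh chord native to F# minor, so it takes the label i7.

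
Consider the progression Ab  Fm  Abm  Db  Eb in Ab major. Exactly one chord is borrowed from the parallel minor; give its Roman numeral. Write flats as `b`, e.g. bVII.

Ab major has the diatonic set Ab, Bbm, Cm, Db, Eb, Fm, Gdim. Ab, Fm, Db and Eb all belong to that set. Abm (Ab–Cb–Eb) doesn't fit — on degree 1 Ab major would have Ab (I). Abm is the degree-1 chord of Ab minor, so it is the borrowed i.

i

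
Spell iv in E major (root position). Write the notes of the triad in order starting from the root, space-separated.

iv is built on scale degree 4, which is A in both E major and its parallel. In E minor the chord on A is A–C–E.

A C E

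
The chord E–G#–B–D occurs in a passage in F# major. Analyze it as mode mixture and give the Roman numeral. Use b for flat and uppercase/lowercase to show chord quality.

The root E is the lowered 7th scale degree — diatonically F# major has E# there. Diatonically F# major has E#dim (vii°) on that degree; E–G#–B–D is instead the dominant-seventh chord native to F# minor, so it takes the label bVII7.

bVII7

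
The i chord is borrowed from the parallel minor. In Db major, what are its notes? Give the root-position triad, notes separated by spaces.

The root, Db, is scale degree 1 — the same note in Db major and Db minor; only the chord quality changes. In Db minor the chord on Db is Db–Fb–Ab.

Db Fb Ab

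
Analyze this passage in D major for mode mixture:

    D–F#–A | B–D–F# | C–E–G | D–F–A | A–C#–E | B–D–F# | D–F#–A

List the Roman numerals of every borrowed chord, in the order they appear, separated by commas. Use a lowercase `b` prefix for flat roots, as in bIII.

bVII, i

In D major the diatonic chords are D, Em, F#m, G, A, Bm, C#dim. Of the given chords, D–F#–A = D, B–D–F# = Bm and A–C#–E = A are diatonic. C–E–G is not: scale degree 7 in D major carries C#dim (vii°). In D minor the chord on that degree is C, so here it functions as bVII, borrowed from the parallel minor. D–F–A doesn't fit — on degree 1 D major would have D (I). Dm is the degree-1 chord of D minor, so it is the borrowed i.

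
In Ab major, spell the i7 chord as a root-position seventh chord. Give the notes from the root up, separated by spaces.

i7 is built on scale degree 1, which is Ab in both Ab major and its parallel. Stacking thirds in Ab minor on Ab gives Ab–Cb–Eb–Gb.

Ab Cb Eb Gb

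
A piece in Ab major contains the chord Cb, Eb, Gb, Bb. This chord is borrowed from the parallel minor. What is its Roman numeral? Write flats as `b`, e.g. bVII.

The root Cb is the lowered 3rd scale degree — diatonically Ab major has C there. The diatonic chord on degree 3 would be Cm (iii), but Cb–Eb–Gb–Bb is the major-seventh chord from Ab minor. As a borrowed chord it is labeled bIIImaj7.

bIIImaj7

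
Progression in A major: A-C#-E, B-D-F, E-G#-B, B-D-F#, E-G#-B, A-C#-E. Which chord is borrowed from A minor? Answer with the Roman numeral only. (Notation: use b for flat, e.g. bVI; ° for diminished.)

ii°

In A major the diatonic chords are A, Bm, C#m, D, E, F#m, G#dim. A–C#–E = A, E–G#–B = E and B–D–F# = Bm all belong to that set. B–D–F is not: scale degree 2 in A major carries Bm (ii). In A minor the chord on that degree is Bdim, so here it functions as ii°, borrowed from the parallel minor.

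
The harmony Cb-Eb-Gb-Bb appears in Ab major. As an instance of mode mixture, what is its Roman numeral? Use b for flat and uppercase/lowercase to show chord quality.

bIIImaj7

The root Cb is the lowered 3rd scale degree — diatonically Ab major has C there. Diatonically Ab major has Cm (iii) on that degree; Cb–Eb–Gb–Bb is instead the major-seventh chord native to Ab minor, so it takes the label bIIImaj7.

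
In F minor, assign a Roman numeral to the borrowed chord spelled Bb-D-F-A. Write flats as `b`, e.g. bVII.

Bb is scale degree 4 in F minor. Diatonically F minor has Bbm (iv) on that degree; Bb–D–F–A is instead the major-seventh chord native to F major, so it takes the label IVmaj7.

IVmaj7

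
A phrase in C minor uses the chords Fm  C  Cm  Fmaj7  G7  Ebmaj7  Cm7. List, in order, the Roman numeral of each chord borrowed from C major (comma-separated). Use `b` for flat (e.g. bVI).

The diatonic triads in C minor (with V from harmonic minor) are Cm, Ddim, Eb, Fm, G, Ab, Bb. Fm, Cm, G7, Ebmaj7 and Cm7 are all diatonic. C (C–E–G) doesn't fit — on degree 1 C minor would have Cm (i). C is the degree-1 chord of C major, so it is the borrowed I. But Fmaj7 (F–A–C–E) is foreign: the diatonic iv on degree 4 is Fm, whereas Fmaj7 comes from C major. It is labeled IVmaj7.

I, IVmaj7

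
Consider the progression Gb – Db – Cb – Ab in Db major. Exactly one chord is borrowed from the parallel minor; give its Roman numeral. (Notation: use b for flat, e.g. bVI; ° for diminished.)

bVII

In Db major the diatonic chords are Db, Ebm, Fm, Gb, Ab, Bbm, Cdim. Of the given chords, Gb, Db and Ab are diatonic. Cb (Cb–Eb–Gb) doesn't fit — on degree 7 Db major would have Cdim (vii°). Cb is the degree-7 chord of Db minor, so it is the borrowed bVII.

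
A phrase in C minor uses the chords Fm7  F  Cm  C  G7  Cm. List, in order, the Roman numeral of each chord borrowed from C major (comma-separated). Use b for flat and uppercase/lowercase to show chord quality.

The diatonic triads in C minor (with V from harmonic minor) are Cm, Ddim, Eb, Fm, G, Ab, Bb. Of the given chords, Fm7, Cm and G7 are diatonic. F (F–A–C) doesn't fit — on degree 4 C minor would have Fm (iv). F is the degree-4 chord of C major, so it is the borrowed IV. C (C–E–G) doesn't fit — on degree 1 C minor would have Cm (i). C is the degree-1 chord of C major, so it is the borrowed I.

IV, I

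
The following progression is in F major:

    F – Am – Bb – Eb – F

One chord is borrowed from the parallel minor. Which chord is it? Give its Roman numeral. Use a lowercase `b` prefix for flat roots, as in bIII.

bVII

The diatonic triads in F major are F, Gm, Am, Bb, C, Dm, Edim. F, Am and Bb are all diatonic. Eb (Eb–G–Bb) doesn't fit — on degree 7 F major would have Edim (vii°). Eb is the degree-7 chord of F minor, so it is the borrowed bVII.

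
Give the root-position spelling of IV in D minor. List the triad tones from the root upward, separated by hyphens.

The root, G, is scale degree 4 — the same note in D minor and D major; only the chord quality changes. Stacking thirds in D major on G gives G–B–D.

G-B-D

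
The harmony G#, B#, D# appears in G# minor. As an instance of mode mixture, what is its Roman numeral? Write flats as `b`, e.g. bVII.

The root G# is the diatonic 1st degree of G# minor; the borrowing shows in the chord quality. G#–B#–D# is a major chord — the form found in G# major, not the diatonic i (G#m). Borrowed into G# minor it is written I.

I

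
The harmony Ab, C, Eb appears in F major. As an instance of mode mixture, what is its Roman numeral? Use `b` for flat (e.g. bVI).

The root Ab is the lowered 3rd scale degree — diatonically F major has A there. Ab–C–Eb is a major chord — the form found in F minor, not the diatonic iii (Am). Borrowed into F major it is written bIII.

bIII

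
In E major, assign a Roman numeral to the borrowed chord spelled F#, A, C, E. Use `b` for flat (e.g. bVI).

F# is scale degree 2 in E major. The diatonic chord on degree 2 would be F#m (ii), but F#–A–C–E is the half-diminished-seventh chord from E minor. As a borrowed chord it is labeled iiø7.

iiø7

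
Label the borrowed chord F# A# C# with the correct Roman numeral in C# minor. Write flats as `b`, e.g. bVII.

The root F# is the diatonic 4th degree of C# minor; the borrowing shows in the chord quality. The diatonic chord on degree 4 would be F#m (iv), but F#–A#–C# is the major chord from C# major. As a borrowed chord it is labeled IV.

IV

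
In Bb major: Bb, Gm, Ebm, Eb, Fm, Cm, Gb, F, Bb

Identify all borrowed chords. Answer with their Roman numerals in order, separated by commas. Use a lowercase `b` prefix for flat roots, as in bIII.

iv, v, bVI

In Bb major the diatonic chords are Bb, Cm, Dm, Eb, F, Gm, Adim. Of the given chords, Bb, Gm, Eb, Cm and F are diatonic. But Ebm (Eb–Gb–Bb) is foreign: the diatonic IV on degree 4 is Eb, whereas Ebm comes from Bb minor. It is labeled iv. But Fm (F–Ab–C) is foreign: the diatonic V on degree 5 is F, whereas Fm comes from Bb minor. It is labeled v. But Gb (Gb–Bb–Db) is foreign: the diatonic vi on degree 6 is Gm, whereas Gb comes from Bb minor. It is labeled bVI.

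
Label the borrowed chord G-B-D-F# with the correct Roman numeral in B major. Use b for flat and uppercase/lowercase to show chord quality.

bVImaj7

G is the lowered form of scale degree 6 in B major (the diatonic degree 6 is G#). G–B–D–F# is a major-seventh chord — the form found in B minor, not the diatonic vi (G#m). Borrowed into B major it is written bVImaj7.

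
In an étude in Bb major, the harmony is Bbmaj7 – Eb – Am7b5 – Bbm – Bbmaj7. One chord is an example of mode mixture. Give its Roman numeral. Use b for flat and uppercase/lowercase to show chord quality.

i

In Bb major the diatonic chords are Bb, Cm, Dm, Eb, F, Gm, Adim. Bbmaj7, Eb and Am7b5 are all diatonic. Bbm (Bb–Db–F) doesn't fit — on degree 1 Bb major would have Bb (I). Bbm is the degree-1 chord of Bb minor, so it is the borrowed i.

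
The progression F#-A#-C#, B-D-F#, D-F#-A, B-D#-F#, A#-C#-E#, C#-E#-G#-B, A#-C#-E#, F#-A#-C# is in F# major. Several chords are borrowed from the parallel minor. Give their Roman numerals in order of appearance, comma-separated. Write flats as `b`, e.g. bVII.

iv, bVI

In F# major the diatonic chords are F#, G#m, A#m, B, C#, D#m, E#dim. F#–A#–C# = F#, B–D#–F# = B, A#–C#–E# = A#m and C#–E#–G#–B = C#7 all belong to that set. But B–D–F# is foreign: the diatonic IV on degree 4 is B, whereas Bm comes from F# minor. It is labeled iv. D–F#–A is not: scale degree 6 in F# major carries D#m (vi). In F# minor the chord on that degree is D, so here it functions as bVI, borrowed from the parallel minor.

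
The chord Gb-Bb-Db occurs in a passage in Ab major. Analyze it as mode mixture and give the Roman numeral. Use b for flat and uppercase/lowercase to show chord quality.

bVII

Gb is the lowered form of scale degree 7 in Ab major (the diatonic degree 7 is G). The diatonic chord on degree 7 would be Gdim (vii°), but Gb–Bb–Db is the major chord from Ab minor. As a borrowed chord it is labeled bVII.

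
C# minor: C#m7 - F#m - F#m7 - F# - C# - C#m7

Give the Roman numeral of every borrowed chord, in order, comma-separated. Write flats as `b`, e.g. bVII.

IV, I

C# minor has the diatonic set C#m, D#dim, E, F#m, G#, A, B (with V from harmonic minor). Of the given chords, C#m7, F#m and F#m7 are diatonic. But F# (F#–A#–C#) is foreign: the diatonic iv on degree 4 is F#m, whereas F# comes from C# major. It is labeled IV. C# (C#–E#–G#) is not: scale degree 1 in C# minor carries C#m (i). In C# major the chord on that degree is C#, so here it functions as I, borrowed from the parallel major.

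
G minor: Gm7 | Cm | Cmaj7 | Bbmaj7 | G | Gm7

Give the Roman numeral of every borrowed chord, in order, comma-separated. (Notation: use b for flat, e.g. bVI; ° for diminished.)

IVmaj7, I

In G minor (with V from harmonic minor) the diatonic chords are Gm, Adim, Bb, Cm, D, Eb, F. Gm7, Cm and Bbmaj7 are all diatonic. Cmaj7 (C–E–G–B) is not: scale degree 4 in G minor carries Cm (iv). In G major the chord on that degree is Cmaj7, so here it functions as IVmaj7, borrowed from the parallel major. G (G–B–D) is not: scale degree 1 in G minor carries Gm (i). In G major the chord on that degree is G, so here it functions as I, borrowed from the parallel major.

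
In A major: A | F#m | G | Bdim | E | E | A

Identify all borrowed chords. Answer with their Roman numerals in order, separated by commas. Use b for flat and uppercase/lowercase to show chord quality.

bVII, ii°

In A major the diatonic chords are A, Bm, C#m, D, E, F#m, G#dim. A, F#m and E all belong to that set. G (G–B–D) is not: scale degree 7 in A major carries G#dim (vii°). In A minor the chord on that degree is G, so here it functions as bVII, borrowed from the parallel minor. Bdim (B–D–F) is not: scale degree 2 in A major carries Bm (ii). In A minor the chord on that degree is Bdim, so here it functions as ii°, borrowed from the parallel minor.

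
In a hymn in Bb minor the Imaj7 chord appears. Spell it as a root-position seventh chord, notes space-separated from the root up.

Bb D F A

The root, Bb, is scale degree 1 — the same note in Bb minor and Bb major; only the chord quality changes. Building the major-seventh chord from the parallel major on Bb: Bb–D–F–A.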